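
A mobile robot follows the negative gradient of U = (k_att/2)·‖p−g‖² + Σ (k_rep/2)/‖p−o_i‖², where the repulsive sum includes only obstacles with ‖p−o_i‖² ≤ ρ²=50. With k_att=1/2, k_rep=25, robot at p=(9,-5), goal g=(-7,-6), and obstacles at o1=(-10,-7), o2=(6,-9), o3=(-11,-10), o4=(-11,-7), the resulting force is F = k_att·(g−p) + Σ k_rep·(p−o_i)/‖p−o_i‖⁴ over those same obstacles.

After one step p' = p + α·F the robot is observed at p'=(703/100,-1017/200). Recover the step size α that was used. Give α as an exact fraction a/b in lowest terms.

α = 1/4

F_att = 1/2·(g−p) = 1/2·(-16,-1) = (-8.0000,-0.5000)
o1: d²=365 > ρ²=50 → inactive
o2: d²=25 ≤ ρ²=50; F_rep = 25·(3,4)/25² = (0.1200,0.1600)
o3: d²=425 > ρ²=50 → inactive
o4: d²=404 > ρ²=50 → inactive
F = F_att + ΣF_rep = (-7.8800,-0.3400)
Δp = p'−p = (-1.9700,-0.0850); α = Δx/Fx = (-197/100) / (-197/25) = 1/4
check: Δy/Fy = (-17/200) / (-17/50) = 1/4 ✓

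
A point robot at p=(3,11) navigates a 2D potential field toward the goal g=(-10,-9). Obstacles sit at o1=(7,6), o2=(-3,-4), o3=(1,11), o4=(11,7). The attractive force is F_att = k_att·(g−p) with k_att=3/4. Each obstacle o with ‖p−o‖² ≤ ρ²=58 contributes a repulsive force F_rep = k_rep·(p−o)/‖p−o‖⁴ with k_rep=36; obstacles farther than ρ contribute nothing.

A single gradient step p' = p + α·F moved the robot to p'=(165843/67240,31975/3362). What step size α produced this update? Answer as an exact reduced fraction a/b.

F_att = 3/4·(g−p) = 3/4·(-13,-20) = (-9.7500,-15.0000)
o1: d²=41 ≤ ρ²=58; F_rep = 36·(-4,5)/41² = (-0.0857,0.1071)
o2: d²=261 > ρ²=58 → inactive
o3: d²=4 ≤ ρ²=58; F_rep = 36·(2,0)/4² = (4.5000,0.0000)
o4: d²=80 > ρ²=58 → inactive
F = F_att + ΣF_rep = (-5.3357,-14.8929)
Δp = p'−p = (-0.5336,-1.4893); α = Δx/Fx = (-35877/67240) / (-35877/6724) = 1/10
check: Δy/Fy = (-5007/3362) / (-25035/1681) = 1/10 ✓

α = 1/10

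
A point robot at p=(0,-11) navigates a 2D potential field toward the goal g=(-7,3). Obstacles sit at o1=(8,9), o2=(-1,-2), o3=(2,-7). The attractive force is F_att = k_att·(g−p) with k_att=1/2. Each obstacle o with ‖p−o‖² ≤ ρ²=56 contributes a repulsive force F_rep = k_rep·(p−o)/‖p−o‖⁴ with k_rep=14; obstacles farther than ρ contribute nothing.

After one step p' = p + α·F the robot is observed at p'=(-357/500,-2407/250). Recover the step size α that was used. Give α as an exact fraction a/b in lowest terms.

F_att = 1/2·(g−p) = 1/2·(-7,14) = (-3.5000,7.0000)
o1: d²=464 > ρ²=56 → inactive
o2: d²=82 > ρ²=56 → inactive
o3: d²=20 ≤ ρ²=56; F_rep = 14·(-2,-4)/20² = (-0.0700,-0.1400)
F = F_att + ΣF_rep = (-3.5700,6.8600)
Δp = p'−p = (-0.7140,1.3720); α = Δx/Fx = (-357/500) / (-357/100) = 1/5
check: Δy/Fy = (343/250) / (343/50) = 1/5 ✓

α = 1/5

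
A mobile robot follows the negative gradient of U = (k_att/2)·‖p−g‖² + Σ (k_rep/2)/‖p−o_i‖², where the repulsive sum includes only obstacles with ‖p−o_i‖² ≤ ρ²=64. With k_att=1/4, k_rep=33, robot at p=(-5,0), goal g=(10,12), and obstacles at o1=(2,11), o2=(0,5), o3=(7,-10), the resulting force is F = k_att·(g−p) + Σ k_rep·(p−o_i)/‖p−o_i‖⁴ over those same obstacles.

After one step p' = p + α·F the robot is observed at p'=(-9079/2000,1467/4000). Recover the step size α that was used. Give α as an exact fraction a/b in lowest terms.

α = 1/8

F_att = 1/4·(g−p) = 1/4·(15,12) = (3.7500,3.0000)
o1: d²=170 > ρ²=64 → inactive
o2: d²=50 ≤ ρ²=64; F_rep = 33·(-5,-5)/50² = (-0.0660,-0.0660)
o3: d²=244 > ρ²=64 → inactive
F = F_att + ΣF_rep = (3.6840,2.9340)
Δp = p'−p = (0.4605,0.3668); α = Δx/Fx = (921/2000) / (921/250) = 1/8
check: Δy/Fy = (1467/4000) / (1467/500) = 1/8 ✓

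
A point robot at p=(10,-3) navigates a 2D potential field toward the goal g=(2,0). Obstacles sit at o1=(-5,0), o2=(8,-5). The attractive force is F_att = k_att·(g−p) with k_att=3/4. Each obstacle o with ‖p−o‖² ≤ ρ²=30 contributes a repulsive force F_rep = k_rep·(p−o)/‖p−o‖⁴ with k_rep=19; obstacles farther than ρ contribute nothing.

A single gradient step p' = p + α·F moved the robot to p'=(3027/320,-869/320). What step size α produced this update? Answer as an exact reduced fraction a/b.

F_att = 3/4·(g−p) = 3/4·(-8,3) = (-6.0000,2.2500)
o1: d²=234 > ρ²=30 → inactive
o2: d²=8 ≤ ρ²=30; F_rep = 19·(2,2)/8² = (0.5938,0.5938)
F = F_att + ΣF_rep = (-5.4062,2.8438)
Δp = p'−p = (-0.5406,0.2844); α = Δx/Fx = (-173/320) / (-173/32) = 1/10
check: Δy/Fy = (91/320) / (91/32) = 1/10 ✓

α = 1/10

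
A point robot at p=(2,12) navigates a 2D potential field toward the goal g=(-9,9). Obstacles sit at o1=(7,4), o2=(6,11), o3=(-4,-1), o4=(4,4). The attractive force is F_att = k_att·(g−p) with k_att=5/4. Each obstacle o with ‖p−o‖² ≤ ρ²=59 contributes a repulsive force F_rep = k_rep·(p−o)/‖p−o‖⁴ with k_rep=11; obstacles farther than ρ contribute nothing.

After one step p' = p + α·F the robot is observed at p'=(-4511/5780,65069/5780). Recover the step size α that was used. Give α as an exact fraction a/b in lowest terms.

α = 1/5

F_att = 5/4·(g−p) = 5/4·(-11,-3) = (-13.7500,-3.7500)
o1: d²=89 > ρ²=59 → inactive
o2: d²=17 ≤ ρ²=59; F_rep = 11·(-4,1)/17² = (-0.1522,0.0381)
o3: d²=205 > ρ²=59 → inactive
o4: d²=68 > ρ²=59 → inactive
F = F_att + ΣF_rep = (-13.9022,-3.7119)
Δp = p'−p = (-2.7804,-0.7424); α = Δx/Fx = (-16071/5780) / (-16071/1156) = 1/5
check: Δy/Fy = (-4291/5780) / (-4291/1156) = 1/5 ✓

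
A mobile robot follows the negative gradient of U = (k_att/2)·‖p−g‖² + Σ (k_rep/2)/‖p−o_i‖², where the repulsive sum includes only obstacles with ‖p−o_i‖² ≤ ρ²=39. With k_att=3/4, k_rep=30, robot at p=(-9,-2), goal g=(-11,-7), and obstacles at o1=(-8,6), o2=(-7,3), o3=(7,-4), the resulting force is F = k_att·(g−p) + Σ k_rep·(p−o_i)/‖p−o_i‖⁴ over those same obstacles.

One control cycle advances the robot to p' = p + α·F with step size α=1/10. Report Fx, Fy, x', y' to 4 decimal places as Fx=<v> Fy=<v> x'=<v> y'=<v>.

F_att = 3/4·(g−p) = 3/4·(-2,-5) = (-1.5000,-3.7500)
o1: d²=65 > ρ²=39 → inactive
o2: d²=29 ≤ ρ²=39; F_rep = 30·(-2,-5)/29² = (-0.0713,-0.1784)
o3: d²=260 > ρ²=39 → inactive
F = F_att + ΣF_rep = (-1.5713,-3.9284)
p' = p + 1/10·F = (-9.1571,-2.3928)

Fx=-1.5713 Fy=-3.9284 x'=-9.1571 y'=-2.3928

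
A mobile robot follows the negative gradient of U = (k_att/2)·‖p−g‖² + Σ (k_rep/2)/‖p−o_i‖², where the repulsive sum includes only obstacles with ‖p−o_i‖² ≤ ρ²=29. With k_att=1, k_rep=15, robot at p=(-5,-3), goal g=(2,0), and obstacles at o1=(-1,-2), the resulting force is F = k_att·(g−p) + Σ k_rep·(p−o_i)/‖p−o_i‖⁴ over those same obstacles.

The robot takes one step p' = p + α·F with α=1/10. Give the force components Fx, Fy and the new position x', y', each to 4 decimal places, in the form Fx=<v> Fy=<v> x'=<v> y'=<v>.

F_att = 1·(g−p) = 1·(7,3) = (7.0000,3.0000)
o1: d²=17 ≤ ρ²=29; F_rep = 15·(-4,-1)/17² = (-0.2076,-0.0519)
F = F_att + ΣF_rep = (6.7924,2.9481)
p' = p + 1/10·F = (-4.3208,-2.7052)

Fx=6.7924 Fy=2.9481 x'=-4.3208 y'=-2.7052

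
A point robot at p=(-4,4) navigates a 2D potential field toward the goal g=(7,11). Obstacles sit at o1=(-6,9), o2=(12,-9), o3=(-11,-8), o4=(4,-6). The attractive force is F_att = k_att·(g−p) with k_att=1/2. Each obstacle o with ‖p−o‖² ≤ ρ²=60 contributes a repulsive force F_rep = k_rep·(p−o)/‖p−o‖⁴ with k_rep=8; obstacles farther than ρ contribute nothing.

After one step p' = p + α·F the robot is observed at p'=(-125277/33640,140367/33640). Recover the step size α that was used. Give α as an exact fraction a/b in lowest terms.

F_att = 1/2·(g−p) = 1/2·(11,7) = (5.5000,3.5000)
o1: d²=29 ≤ ρ²=60; F_rep = 8·(2,-5)/29² = (0.0190,-0.0476)
o2: d²=425 > ρ²=60 → inactive
o3: d²=193 > ρ²=60 → inactive
o4: d²=164 > ρ²=60 → inactive
F = F_att + ΣF_rep = (5.5190,3.4524)
Δp = p'−p = (0.2760,0.1726); α = Δx/Fx = (9283/33640) / (9283/1682) = 1/20
check: Δy/Fy = (5807/33640) / (5807/1682) = 1/20 ✓

α = 1/20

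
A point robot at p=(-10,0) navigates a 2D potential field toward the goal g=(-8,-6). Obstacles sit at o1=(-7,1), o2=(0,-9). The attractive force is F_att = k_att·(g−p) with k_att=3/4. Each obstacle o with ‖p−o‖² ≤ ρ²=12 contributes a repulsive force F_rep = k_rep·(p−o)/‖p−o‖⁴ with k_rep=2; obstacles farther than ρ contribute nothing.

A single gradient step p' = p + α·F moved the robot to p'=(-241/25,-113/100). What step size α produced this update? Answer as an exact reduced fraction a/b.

α = 1/4

F_att = 3/4·(g−p) = 3/4·(2,-6) = (1.5000,-4.5000)
o1: d²=10 ≤ ρ²=12; F_rep = 2·(-3,-1)/10² = (-0.0600,-0.0200)
o2: d²=181 > ρ²=12 → inactive
F = F_att + ΣF_rep = (1.4400,-4.5200)
Δp = p'−p = (0.3600,-1.1300); α = Δx/Fx = (9/25) / (36/25) = 1/4
check: Δy/Fy = (-113/100) / (-113/25) = 1/4 ✓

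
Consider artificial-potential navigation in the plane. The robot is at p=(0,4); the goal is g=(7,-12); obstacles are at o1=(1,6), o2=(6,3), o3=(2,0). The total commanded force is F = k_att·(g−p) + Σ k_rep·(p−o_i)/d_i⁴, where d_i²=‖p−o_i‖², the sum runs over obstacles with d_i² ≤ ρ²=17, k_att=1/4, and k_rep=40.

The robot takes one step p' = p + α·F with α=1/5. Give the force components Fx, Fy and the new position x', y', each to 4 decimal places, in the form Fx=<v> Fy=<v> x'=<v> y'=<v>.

Fx=0.1500 Fy=-7.2000 x'=0.0300 y'=2.5600

F_att = 1/4·(g−p) = 1/4·(7,-16) = (1.7500,-4.0000)
o1: d²=5 ≤ ρ²=17; F_rep = 40·(-1,-2)/5² = (-1.6000,-3.2000)
o2: d²=37 > ρ²=17 → inactive
o3: d²=20 > ρ²=17 → inactive
F = F_att + ΣF_rep = (0.1500,-7.2000)
p' = p + 1/5·F = (0.0300,2.5600)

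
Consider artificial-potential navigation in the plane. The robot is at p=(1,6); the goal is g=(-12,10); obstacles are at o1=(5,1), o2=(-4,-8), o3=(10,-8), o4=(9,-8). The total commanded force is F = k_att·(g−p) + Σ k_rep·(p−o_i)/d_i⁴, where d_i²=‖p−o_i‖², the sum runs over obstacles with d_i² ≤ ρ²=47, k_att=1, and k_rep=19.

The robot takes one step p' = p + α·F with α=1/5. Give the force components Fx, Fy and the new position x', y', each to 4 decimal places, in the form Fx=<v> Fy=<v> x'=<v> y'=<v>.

F_att = 1·(g−p) = 1·(-13,4) = (-13.0000,4.0000)
o1: d²=41 ≤ ρ²=47; F_rep = 19·(-4,5)/41² = (-0.0452,0.0565)
o2: d²=221 > ρ²=47 → inactive
o3: d²=277 > ρ²=47 → inactive
o4: d²=260 > ρ²=47 → inactive
F = F_att + ΣF_rep = (-13.0452,4.0565)
p' = p + 1/5·F = (-1.6090,6.8113)

Fx=-13.0452 Fy=4.0565 x'=-1.6090 y'=6.8113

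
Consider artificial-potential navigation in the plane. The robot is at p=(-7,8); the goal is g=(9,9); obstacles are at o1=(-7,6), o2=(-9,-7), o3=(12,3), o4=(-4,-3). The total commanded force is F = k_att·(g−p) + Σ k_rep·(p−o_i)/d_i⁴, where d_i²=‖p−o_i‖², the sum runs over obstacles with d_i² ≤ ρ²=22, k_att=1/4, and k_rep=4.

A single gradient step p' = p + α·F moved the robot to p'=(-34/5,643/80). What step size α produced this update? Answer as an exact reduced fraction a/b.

α = 1/20

F_att = 1/4·(g−p) = 1/4·(16,1) = (4.0000,0.2500)
o1: d²=4 ≤ ρ²=22; F_rep = 4·(0,2)/4² = (0.0000,0.5000)
o2: d²=229 > ρ²=22 → inactive
o3: d²=386 > ρ²=22 → inactive
o4: d²=130 > ρ²=22 → inactive
F = F_att + ΣF_rep = (4.0000,0.7500)
Δp = p'−p = (0.2000,0.0375); α = Δx/Fx = (1/5) / (4) = 1/20
check: Δy/Fy = (3/80) / (3/4) = 1/20 ✓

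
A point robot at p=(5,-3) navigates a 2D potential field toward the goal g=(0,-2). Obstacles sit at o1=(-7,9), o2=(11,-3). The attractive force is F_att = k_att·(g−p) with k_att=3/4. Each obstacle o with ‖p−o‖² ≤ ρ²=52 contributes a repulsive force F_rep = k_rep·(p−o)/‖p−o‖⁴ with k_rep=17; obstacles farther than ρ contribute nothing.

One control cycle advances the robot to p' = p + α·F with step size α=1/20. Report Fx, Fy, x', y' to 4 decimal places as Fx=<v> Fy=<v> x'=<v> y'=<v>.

F_att = 3/4·(g−p) = 3/4·(-5,1) = (-3.7500,0.7500)
o1: d²=288 > ρ²=52 → inactive
o2: d²=36 ≤ ρ²=52; F_rep = 17·(-6,0)/36² = (-0.0787,0.0000)
F = F_att + ΣF_rep = (-3.8287,0.7500)
p' = p + 1/20·F = (4.8086,-2.9625)

Fx=-3.8287 Fy=0.7500 x'=4.8086 y'=-2.9625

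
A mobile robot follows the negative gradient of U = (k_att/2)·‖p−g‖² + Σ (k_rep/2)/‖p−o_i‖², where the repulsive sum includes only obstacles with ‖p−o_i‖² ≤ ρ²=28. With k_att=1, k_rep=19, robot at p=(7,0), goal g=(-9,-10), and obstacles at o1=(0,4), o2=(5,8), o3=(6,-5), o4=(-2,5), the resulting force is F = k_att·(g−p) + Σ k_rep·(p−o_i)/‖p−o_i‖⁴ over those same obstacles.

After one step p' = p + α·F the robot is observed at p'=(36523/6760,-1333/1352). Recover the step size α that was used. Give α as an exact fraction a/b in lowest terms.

F_att = 1·(g−p) = 1·(-16,-10) = (-16.0000,-10.0000)
o1: d²=65 > ρ²=28 → inactive
o2: d²=68 > ρ²=28 → inactive
o3: d²=26 ≤ ρ²=28; F_rep = 19·(1,5)/26² = (0.0281,0.1405)
o4: d²=106 > ρ²=28 → inactive
F = F_att + ΣF_rep = (-15.9719,-9.8595)
Δp = p'−p = (-1.5972,-0.9859); α = Δx/Fx = (-10797/6760) / (-10797/676) = 1/10
check: Δy/Fy = (-1333/1352) / (-6665/676) = 1/10 ✓

α = 1/10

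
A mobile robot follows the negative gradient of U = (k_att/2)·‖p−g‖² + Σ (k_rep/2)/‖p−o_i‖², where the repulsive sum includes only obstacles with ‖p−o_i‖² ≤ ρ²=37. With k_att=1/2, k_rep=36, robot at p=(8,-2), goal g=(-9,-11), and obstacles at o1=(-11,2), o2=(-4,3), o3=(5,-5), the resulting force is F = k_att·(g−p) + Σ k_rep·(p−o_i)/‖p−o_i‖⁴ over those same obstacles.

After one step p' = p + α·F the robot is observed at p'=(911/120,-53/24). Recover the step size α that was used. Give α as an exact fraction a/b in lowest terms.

F_att = 1/2·(g−p) = 1/2·(-17,-9) = (-8.5000,-4.5000)
o1: d²=377 > ρ²=37 → inactive
o2: d²=169 > ρ²=37 → inactive
o3: d²=18 ≤ ρ²=37; F_rep = 36·(3,3)/18² = (0.3333,0.3333)
F = F_att + ΣF_rep = (-8.1667,-4.1667)
Δp = p'−p = (-0.4083,-0.2083); α = Δx/Fx = (-49/120) / (-49/6) = 1/20
check: Δy/Fy = (-5/24) / (-25/6) = 1/20 ✓

α = 1/20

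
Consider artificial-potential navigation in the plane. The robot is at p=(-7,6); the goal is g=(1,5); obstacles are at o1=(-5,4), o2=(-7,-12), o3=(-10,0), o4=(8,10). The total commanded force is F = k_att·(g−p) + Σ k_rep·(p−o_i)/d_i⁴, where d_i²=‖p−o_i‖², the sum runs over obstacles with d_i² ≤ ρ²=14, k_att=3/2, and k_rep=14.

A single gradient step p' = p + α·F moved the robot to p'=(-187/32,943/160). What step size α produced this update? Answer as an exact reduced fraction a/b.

α = 1/10

F_att = 3/2·(g−p) = 3/2·(8,-1) = (12.0000,-1.5000)
o1: d²=8 ≤ ρ²=14; F_rep = 14·(-2,2)/8² = (-0.4375,0.4375)
o2: d²=324 > ρ²=14 → inactive
o3: d²=45 > ρ²=14 → inactive
o4: d²=241 > ρ²=14 → inactive
F = F_att + ΣF_rep = (11.5625,-1.0625)
Δp = p'−p = (1.1562,-0.1062); α = Δx/Fx = (37/32) / (185/16) = 1/10
check: Δy/Fy = (-17/160) / (-17/16) = 1/10 ✓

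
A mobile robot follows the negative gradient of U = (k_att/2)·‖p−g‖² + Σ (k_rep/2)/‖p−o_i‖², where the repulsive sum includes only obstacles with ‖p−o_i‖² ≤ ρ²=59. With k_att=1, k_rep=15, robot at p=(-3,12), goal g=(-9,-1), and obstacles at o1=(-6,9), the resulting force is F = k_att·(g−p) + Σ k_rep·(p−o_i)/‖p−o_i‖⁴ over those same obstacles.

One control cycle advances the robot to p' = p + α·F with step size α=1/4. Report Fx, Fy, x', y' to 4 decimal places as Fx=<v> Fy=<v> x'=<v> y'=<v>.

F_att = 1·(g−p) = 1·(-6,-13) = (-6.0000,-13.0000)
o1: d²=18 ≤ ρ²=59; F_rep = 15·(3,3)/18² = (0.1389,0.1389)
F = F_att + ΣF_rep = (-5.8611,-12.8611)
p' = p + 1/4·F = (-4.4653,8.7847)

Fx=-5.8611 Fy=-12.8611 x'=-4.4653 y'=8.7847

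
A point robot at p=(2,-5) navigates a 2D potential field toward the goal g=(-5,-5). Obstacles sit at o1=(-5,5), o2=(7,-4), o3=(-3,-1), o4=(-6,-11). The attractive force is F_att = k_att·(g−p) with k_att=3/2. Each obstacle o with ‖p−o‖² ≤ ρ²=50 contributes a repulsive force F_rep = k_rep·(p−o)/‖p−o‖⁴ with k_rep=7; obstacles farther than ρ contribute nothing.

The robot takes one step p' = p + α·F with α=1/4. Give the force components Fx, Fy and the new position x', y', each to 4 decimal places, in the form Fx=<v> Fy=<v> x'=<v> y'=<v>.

Fx=-10.5310 Fy=-0.0270 x'=-0.6327 y'=-5.0068

F_att = 3/2·(g−p) = 3/2·(-7,0) = (-10.5000,0.0000)
o1: d²=149 > ρ²=50 → inactive
o2: d²=26 ≤ ρ²=50; F_rep = 7·(-5,-1)/26² = (-0.0518,-0.0104)
o3: d²=41 ≤ ρ²=50; F_rep = 7·(5,-4)/41² = (0.0208,-0.0167)
o4: d²=100 > ρ²=50 → inactive
F = F_att + ΣF_rep = (-10.5310,-0.0270)
p' = p + 1/4·F = (-0.6327,-5.0068)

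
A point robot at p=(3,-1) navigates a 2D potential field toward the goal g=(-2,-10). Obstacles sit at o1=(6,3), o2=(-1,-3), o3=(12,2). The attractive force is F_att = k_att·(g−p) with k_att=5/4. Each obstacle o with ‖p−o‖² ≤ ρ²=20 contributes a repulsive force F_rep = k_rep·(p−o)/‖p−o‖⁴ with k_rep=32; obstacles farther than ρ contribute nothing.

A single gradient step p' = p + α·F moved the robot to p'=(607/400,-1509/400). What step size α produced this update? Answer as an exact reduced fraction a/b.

F_att = 5/4·(g−p) = 5/4·(-5,-9) = (-6.2500,-11.2500)
o1: d²=25 > ρ²=20 → inactive
o2: d²=20 ≤ ρ²=20; F_rep = 32·(4,2)/20² = (0.3200,0.1600)
o3: d²=90 > ρ²=20 → inactive
F = F_att + ΣF_rep = (-5.9300,-11.0900)
Δp = p'−p = (-1.4825,-2.7725); α = Δx/Fx = (-593/400) / (-593/100) = 1/4
check: Δy/Fy = (-1109/400) / (-1109/100) = 1/4 ✓

α = 1/4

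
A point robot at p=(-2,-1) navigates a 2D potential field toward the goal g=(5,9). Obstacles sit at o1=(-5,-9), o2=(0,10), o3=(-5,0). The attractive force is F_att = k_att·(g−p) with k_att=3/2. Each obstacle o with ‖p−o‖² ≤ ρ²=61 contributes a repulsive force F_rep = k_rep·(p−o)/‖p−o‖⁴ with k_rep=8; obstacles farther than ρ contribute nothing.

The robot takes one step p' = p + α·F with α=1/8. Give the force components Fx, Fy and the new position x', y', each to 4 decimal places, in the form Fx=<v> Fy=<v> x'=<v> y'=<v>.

Fx=10.7400 Fy=14.9200 x'=-0.6575 y'=0.8650

F_att = 3/2·(g−p) = 3/2·(7,10) = (10.5000,15.0000)
o1: d²=73 > ρ²=61 → inactive
o2: d²=125 > ρ²=61 → inactive
o3: d²=10 ≤ ρ²=61; F_rep = 8·(3,-1)/10² = (0.2400,-0.0800)
F = F_att + ΣF_rep = (10.7400,14.9200)
p' = p + 1/8·F = (-0.6575,0.8650)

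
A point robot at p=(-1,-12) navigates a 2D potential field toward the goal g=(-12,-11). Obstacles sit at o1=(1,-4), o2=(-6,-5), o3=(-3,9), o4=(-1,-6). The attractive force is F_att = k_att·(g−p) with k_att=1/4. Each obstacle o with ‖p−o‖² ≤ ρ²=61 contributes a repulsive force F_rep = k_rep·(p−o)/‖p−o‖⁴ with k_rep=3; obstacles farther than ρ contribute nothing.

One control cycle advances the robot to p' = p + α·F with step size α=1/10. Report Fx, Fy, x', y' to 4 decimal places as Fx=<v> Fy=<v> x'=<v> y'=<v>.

Fx=-2.7500 Fy=0.2361 x'=-1.2750 y'=-11.9764

F_att = 1/4·(g−p) = 1/4·(-11,1) = (-2.7500,0.2500)
o1: d²=68 > ρ²=61 → inactive
o2: d²=74 > ρ²=61 → inactive
o3: d²=445 > ρ²=61 → inactive
o4: d²=36 ≤ ρ²=61; F_rep = 3·(0,-6)/36² = (0.0000,-0.0139)
F = F_att + ΣF_rep = (-2.7500,0.2361)
p' = p + 1/10·F = (-1.2750,-11.9764)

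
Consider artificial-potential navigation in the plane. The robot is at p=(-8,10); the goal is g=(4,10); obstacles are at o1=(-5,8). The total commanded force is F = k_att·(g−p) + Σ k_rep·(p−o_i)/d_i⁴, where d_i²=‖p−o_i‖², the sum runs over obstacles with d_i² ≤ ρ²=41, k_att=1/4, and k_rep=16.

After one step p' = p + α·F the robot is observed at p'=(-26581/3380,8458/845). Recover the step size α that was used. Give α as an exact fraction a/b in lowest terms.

α = 1/20

F_att = 1/4·(g−p) = 1/4·(12,0) = (3.0000,0.0000)
o1: d²=13 ≤ ρ²=41; F_rep = 16·(-3,2)/13² = (-0.2840,0.1893)
F = F_att + ΣF_rep = (2.7160,0.1893)
Δp = p'−p = (0.1358,0.0095); α = Δx/Fx = (459/3380) / (459/169) = 1/20
check: Δy/Fy = (8/845) / (32/169) = 1/20 ✓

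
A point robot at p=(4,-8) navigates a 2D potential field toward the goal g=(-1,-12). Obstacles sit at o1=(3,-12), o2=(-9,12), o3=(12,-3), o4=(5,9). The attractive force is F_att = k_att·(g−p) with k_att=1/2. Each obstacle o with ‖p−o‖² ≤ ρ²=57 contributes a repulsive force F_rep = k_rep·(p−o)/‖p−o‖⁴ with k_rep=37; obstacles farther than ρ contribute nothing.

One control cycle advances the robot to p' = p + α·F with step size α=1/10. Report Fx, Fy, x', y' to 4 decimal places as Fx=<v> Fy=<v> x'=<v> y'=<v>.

F_att = 1/2·(g−p) = 1/2·(-5,-4) = (-2.5000,-2.0000)
o1: d²=17 ≤ ρ²=57; F_rep = 37·(1,4)/17² = (0.1280,0.5121)
o2: d²=569 > ρ²=57 → inactive
o3: d²=89 > ρ²=57 → inactive
o4: d²=290 > ρ²=57 → inactive
F = F_att + ΣF_rep = (-2.3720,-1.4879)
p' = p + 1/10·F = (3.7628,-8.1488)

Fx=-2.3720 Fy=-1.4879 x'=3.7628 y'=-8.1488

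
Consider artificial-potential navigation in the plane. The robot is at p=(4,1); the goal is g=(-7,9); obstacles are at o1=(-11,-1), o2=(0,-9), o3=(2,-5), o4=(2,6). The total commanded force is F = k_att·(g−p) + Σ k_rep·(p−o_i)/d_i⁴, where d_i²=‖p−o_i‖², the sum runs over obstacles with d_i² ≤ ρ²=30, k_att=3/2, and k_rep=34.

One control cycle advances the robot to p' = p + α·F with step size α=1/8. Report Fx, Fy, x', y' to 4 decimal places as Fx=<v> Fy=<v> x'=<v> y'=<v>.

F_att = 3/2·(g−p) = 3/2·(-11,8) = (-16.5000,12.0000)
o1: d²=229 > ρ²=30 → inactive
o2: d²=116 > ρ²=30 → inactive
o3: d²=40 > ρ²=30 → inactive
o4: d²=29 ≤ ρ²=30; F_rep = 34·(2,-5)/29² = (0.0809,-0.2021)
F = F_att + ΣF_rep = (-16.4191,11.7979)
p' = p + 1/8·F = (1.9476,2.4747)

Fx=-16.4191 Fy=11.7979 x'=1.9476 y'=2.4747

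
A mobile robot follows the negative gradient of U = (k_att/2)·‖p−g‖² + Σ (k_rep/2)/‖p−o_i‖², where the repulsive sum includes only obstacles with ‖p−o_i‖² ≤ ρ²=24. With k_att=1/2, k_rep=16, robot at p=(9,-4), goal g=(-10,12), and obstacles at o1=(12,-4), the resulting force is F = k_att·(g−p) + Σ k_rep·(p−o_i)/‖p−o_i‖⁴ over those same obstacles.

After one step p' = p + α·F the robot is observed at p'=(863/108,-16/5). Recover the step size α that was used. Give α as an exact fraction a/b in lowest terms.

α = 1/10

F_att = 1/2·(g−p) = 1/2·(-19,16) = (-9.5000,8.0000)
o1: d²=9 ≤ ρ²=24; F_rep = 16·(-3,0)/9² = (-0.5926,0.0000)
F = F_att + ΣF_rep = (-10.0926,8.0000)
Δp = p'−p = (-1.0093,0.8000); α = Δx/Fx = (-109/108) / (-545/54) = 1/10
check: Δy/Fy = (4/5) / (8) = 1/10 ✓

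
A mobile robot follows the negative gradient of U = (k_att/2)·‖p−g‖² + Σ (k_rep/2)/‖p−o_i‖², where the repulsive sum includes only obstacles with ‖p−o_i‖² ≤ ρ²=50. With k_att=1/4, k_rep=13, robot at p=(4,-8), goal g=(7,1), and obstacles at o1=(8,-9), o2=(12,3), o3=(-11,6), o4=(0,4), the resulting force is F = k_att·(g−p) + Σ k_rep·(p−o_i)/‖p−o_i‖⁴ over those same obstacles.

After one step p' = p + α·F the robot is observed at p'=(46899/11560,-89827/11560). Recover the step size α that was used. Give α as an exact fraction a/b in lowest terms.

F_att = 1/4·(g−p) = 1/4·(3,9) = (0.7500,2.2500)
o1: d²=17 ≤ ρ²=50; F_rep = 13·(-4,1)/17² = (-0.1799,0.0450)
o2: d²=185 > ρ²=50 → inactive
o3: d²=421 > ρ²=50 → inactive
o4: d²=160 > ρ²=50 → inactive
F = F_att + ΣF_rep = (0.5701,2.2950)
Δp = p'−p = (0.0570,0.2295); α = Δx/Fx = (659/11560) / (659/1156) = 1/10
check: Δy/Fy = (2653/11560) / (2653/1156) = 1/10 ✓

α = 1/10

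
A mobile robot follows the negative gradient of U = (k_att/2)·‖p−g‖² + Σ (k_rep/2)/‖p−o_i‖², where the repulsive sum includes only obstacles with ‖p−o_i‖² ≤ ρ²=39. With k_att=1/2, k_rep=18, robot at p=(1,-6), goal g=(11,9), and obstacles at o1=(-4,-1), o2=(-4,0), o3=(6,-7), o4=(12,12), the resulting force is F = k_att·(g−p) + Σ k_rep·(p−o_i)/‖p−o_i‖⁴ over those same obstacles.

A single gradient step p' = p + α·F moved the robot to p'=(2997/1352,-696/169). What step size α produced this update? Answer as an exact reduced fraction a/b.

α = 1/4

F_att = 1/2·(g−p) = 1/2·(10,15) = (5.0000,7.5000)
o1: d²=50 > ρ²=39 → inactive
o2: d²=61 > ρ²=39 → inactive
o3: d²=26 ≤ ρ²=39; F_rep = 18·(-5,1)/26² = (-0.1331,0.0266)
o4: d²=445 > ρ²=39 → inactive
F = F_att + ΣF_rep = (4.8669,7.5266)
Δp = p'−p = (1.2167,1.8817); α = Δx/Fx = (1645/1352) / (1645/338) = 1/4
check: Δy/Fy = (318/169) / (1272/169) = 1/4 ✓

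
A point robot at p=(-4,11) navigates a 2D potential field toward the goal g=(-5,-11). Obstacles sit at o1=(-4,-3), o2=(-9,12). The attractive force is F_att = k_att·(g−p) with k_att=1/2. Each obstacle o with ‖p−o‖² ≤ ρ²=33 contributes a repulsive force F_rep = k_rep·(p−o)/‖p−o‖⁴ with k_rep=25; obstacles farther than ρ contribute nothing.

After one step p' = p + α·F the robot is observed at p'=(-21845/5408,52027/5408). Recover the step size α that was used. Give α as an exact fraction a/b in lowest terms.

α = 1/8

F_att = 1/2·(g−p) = 1/2·(-1,-22) = (-0.5000,-11.0000)
o1: d²=196 > ρ²=33 → inactive
o2: d²=26 ≤ ρ²=33; F_rep = 25·(5,-1)/26² = (0.1849,-0.0370)
F = F_att + ΣF_rep = (-0.3151,-11.0370)
Δp = p'−p = (-0.0394,-1.3796); α = Δx/Fx = (-213/5408) / (-213/676) = 1/8
check: Δy/Fy = (-7461/5408) / (-7461/676) = 1/8 ✓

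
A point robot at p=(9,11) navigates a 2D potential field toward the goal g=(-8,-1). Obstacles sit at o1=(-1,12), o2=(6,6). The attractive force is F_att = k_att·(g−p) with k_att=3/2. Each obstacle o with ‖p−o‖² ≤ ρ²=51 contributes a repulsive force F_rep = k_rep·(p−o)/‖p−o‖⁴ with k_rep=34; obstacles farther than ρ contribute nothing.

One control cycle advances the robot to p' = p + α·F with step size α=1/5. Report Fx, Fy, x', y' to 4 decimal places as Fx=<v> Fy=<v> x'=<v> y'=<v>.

F_att = 3/2·(g−p) = 3/2·(-17,-12) = (-25.5000,-18.0000)
o1: d²=101 > ρ²=51 → inactive
o2: d²=34 ≤ ρ²=51; F_rep = 34·(3,5)/34² = (0.0882,0.1471)
F = F_att + ΣF_rep = (-25.4118,-17.8529)
p' = p + 1/5·F = (3.9176,7.4294)

Fx=-25.4118 Fy=-17.8529 x'=3.9176 y'=7.4294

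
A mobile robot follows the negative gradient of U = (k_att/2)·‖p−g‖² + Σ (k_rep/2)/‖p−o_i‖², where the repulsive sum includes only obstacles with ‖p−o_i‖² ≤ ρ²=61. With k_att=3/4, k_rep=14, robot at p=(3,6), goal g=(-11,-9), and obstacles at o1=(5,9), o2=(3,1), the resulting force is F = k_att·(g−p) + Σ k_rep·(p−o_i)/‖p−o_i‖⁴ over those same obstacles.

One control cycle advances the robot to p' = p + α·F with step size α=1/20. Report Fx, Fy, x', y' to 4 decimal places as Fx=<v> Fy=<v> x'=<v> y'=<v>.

Fx=-10.6657 Fy=-11.3865 x'=2.4667 y'=5.4307

F_att = 3/4·(g−p) = 3/4·(-14,-15) = (-10.5000,-11.2500)
o1: d²=13 ≤ ρ²=61; F_rep = 14·(-2,-3)/13² = (-0.1657,-0.2485)
o2: d²=25 ≤ ρ²=61; F_rep = 14·(0,5)/25² = (0.0000,0.1120)
F = F_att + ΣF_rep = (-10.6657,-11.3865)
p' = p + 1/20·F = (2.4667,5.4307)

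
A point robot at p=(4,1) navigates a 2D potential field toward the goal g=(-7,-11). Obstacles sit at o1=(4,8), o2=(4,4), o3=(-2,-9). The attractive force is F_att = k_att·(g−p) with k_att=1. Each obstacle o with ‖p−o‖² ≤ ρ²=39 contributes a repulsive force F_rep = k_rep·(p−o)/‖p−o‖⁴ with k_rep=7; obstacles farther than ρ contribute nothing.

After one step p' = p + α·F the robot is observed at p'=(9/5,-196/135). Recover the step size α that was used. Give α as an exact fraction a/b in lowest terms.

F_att = 1·(g−p) = 1·(-11,-12) = (-11.0000,-12.0000)
o1: d²=49 > ρ²=39 → inactive
o2: d²=9 ≤ ρ²=39; F_rep = 7·(0,-3)/9² = (0.0000,-0.2593)
o3: d²=136 > ρ²=39 → inactive
F = F_att + ΣF_rep = (-11.0000,-12.2593)
Δp = p'−p = (-2.2000,-2.4519); α = Δx/Fx = (-11/5) / (-11) = 1/5
check: Δy/Fy = (-331/135) / (-331/27) = 1/5 ✓

α = 1/5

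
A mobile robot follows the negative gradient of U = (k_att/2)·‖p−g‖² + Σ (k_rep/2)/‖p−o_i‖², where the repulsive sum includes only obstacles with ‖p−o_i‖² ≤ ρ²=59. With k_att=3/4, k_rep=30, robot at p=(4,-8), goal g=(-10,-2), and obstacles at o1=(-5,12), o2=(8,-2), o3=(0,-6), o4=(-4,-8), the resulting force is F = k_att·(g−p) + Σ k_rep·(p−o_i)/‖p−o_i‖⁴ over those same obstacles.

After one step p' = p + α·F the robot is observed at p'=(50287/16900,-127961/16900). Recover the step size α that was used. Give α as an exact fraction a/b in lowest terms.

F_att = 3/4·(g−p) = 3/4·(-14,6) = (-10.5000,4.5000)
o1: d²=481 > ρ²=59 → inactive
o2: d²=52 ≤ ρ²=59; F_rep = 30·(-4,-6)/52² = (-0.0444,-0.0666)
o3: d²=20 ≤ ρ²=59; F_rep = 30·(4,-2)/20² = (0.3000,-0.1500)
o4: d²=64 > ρ²=59 → inactive
F = F_att + ΣF_rep = (-10.2444,4.2834)
Δp = p'−p = (-1.0244,0.4283); α = Δx/Fx = (-17313/16900) / (-17313/1690) = 1/10
check: Δy/Fy = (7239/16900) / (7239/1690) = 1/10 ✓

α = 1/10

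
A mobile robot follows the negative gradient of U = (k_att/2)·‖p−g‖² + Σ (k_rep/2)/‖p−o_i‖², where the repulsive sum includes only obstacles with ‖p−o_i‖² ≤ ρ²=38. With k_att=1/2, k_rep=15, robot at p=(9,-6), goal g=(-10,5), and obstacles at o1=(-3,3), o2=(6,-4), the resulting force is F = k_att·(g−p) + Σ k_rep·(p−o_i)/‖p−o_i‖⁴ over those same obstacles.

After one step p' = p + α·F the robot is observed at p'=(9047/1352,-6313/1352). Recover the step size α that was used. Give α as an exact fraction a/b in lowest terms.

F_att = 1/2·(g−p) = 1/2·(-19,11) = (-9.5000,5.5000)
o1: d²=225 > ρ²=38 → inactive
o2: d²=13 ≤ ρ²=38; F_rep = 15·(3,-2)/13² = (0.2663,-0.1775)
F = F_att + ΣF_rep = (-9.2337,5.3225)
Δp = p'−p = (-2.3084,1.3306); α = Δx/Fx = (-3121/1352) / (-3121/338) = 1/4
check: Δy/Fy = (1799/1352) / (1799/338) = 1/4 ✓

α = 1/4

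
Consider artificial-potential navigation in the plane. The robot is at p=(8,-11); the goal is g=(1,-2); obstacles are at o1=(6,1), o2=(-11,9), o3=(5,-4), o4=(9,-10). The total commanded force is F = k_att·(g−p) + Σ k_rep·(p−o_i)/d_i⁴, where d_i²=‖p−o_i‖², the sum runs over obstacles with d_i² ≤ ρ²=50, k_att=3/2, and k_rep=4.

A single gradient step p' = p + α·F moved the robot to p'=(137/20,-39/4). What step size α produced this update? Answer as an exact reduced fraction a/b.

α = 1/10

F_att = 3/2·(g−p) = 3/2·(-7,9) = (-10.5000,13.5000)
o1: d²=148 > ρ²=50 → inactive
o2: d²=761 > ρ²=50 → inactive
o3: d²=58 > ρ²=50 → inactive
o4: d²=2 ≤ ρ²=50; F_rep = 4·(-1,-1)/2² = (-1.0000,-1.0000)
F = F_att + ΣF_rep = (-11.5000,12.5000)
Δp = p'−p = (-1.1500,1.2500); α = Δx/Fx = (-23/20) / (-23/2) = 1/10
check: Δy/Fy = (5/4) / (25/2) = 1/10 ✓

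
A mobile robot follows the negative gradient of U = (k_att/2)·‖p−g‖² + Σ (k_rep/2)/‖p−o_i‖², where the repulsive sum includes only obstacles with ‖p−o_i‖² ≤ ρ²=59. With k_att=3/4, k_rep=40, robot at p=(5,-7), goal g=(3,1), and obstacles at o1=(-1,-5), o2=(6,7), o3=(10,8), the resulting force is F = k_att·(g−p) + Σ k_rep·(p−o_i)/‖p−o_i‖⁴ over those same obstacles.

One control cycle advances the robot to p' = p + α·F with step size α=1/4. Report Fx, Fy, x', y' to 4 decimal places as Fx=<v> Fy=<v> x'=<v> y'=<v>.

F_att = 3/4·(g−p) = 3/4·(-2,8) = (-1.5000,6.0000)
o1: d²=40 ≤ ρ²=59; F_rep = 40·(6,-2)/40² = (0.1500,-0.0500)
o2: d²=197 > ρ²=59 → inactive
o3: d²=250 > ρ²=59 → inactive
F = F_att + ΣF_rep = (-1.3500,5.9500)
p' = p + 1/4·F = (4.6625,-5.5125)

Fx=-1.3500 Fy=5.9500 x'=4.6625 y'=-5.5125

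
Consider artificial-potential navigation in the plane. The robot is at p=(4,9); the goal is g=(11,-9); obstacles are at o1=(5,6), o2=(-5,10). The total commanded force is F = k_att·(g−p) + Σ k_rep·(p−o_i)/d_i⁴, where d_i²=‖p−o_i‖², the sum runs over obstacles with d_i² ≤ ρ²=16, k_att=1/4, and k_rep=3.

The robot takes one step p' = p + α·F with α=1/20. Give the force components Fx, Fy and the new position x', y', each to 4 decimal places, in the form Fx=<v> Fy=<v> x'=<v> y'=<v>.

F_att = 1/4·(g−p) = 1/4·(7,-18) = (1.7500,-4.5000)
o1: d²=10 ≤ ρ²=16; F_rep = 3·(-1,3)/10² = (-0.0300,0.0900)
o2: d²=82 > ρ²=16 → inactive
F = F_att + ΣF_rep = (1.7200,-4.4100)
p' = p + 1/20·F = (4.0860,8.7795)

Fx=1.7200 Fy=-4.4100 x'=4.0860 y'=8.7795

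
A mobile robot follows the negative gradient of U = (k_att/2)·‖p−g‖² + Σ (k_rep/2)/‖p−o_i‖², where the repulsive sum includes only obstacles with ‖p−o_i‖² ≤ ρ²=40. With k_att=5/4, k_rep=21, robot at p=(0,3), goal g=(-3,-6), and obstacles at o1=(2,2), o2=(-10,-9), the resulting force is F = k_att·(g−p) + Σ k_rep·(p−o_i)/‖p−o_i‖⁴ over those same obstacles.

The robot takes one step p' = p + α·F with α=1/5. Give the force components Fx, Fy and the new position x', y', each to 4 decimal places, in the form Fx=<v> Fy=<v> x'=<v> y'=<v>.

F_att = 5/4·(g−p) = 5/4·(-3,-9) = (-3.7500,-11.2500)
o1: d²=5 ≤ ρ²=40; F_rep = 21·(-2,1)/5² = (-1.6800,0.8400)
o2: d²=244 > ρ²=40 → inactive
F = F_att + ΣF_rep = (-5.4300,-10.4100)
p' = p + 1/5·F = (-1.0860,0.9180)

Fx=-5.4300 Fy=-10.4100 x'=-1.0860 y'=0.9180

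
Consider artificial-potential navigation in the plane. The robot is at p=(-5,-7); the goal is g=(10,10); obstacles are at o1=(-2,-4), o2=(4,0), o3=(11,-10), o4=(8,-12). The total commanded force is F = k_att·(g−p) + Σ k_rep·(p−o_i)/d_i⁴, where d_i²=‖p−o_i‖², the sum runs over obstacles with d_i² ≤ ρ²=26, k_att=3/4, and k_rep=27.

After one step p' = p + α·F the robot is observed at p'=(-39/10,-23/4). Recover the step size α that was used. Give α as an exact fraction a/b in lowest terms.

α = 1/10

F_att = 3/4·(g−p) = 3/4·(15,17) = (11.2500,12.7500)
o1: d²=18 ≤ ρ²=26; F_rep = 27·(-3,-3)/18² = (-0.2500,-0.2500)
o2: d²=130 > ρ²=26 → inactive
o3: d²=265 > ρ²=26 → inactive
o4: d²=194 > ρ²=26 → inactive
F = F_att + ΣF_rep = (11.0000,12.5000)
Δp = p'−p = (1.1000,1.2500); α = Δx/Fx = (11/10) / (11) = 1/10
check: Δy/Fy = (5/4) / (25/2) = 1/10 ✓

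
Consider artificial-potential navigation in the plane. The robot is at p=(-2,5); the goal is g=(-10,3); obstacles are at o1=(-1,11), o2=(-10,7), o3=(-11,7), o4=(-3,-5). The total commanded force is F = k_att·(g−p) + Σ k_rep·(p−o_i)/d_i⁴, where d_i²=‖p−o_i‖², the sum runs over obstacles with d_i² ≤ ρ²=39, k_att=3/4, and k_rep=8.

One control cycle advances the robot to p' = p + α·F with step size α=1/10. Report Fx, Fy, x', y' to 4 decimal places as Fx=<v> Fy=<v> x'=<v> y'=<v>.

Fx=-6.0058 Fy=-1.5351 x'=-2.6006 y'=4.8465

F_att = 3/4·(g−p) = 3/4·(-8,-2) = (-6.0000,-1.5000)
o1: d²=37 ≤ ρ²=39; F_rep = 8·(-1,-6)/37² = (-0.0058,-0.0351)
o2: d²=68 > ρ²=39 → inactive
o3: d²=85 > ρ²=39 → inactive
o4: d²=101 > ρ²=39 → inactive
F = F_att + ΣF_rep = (-6.0058,-1.5351)
p' = p + 1/10·F = (-2.6006,4.8465)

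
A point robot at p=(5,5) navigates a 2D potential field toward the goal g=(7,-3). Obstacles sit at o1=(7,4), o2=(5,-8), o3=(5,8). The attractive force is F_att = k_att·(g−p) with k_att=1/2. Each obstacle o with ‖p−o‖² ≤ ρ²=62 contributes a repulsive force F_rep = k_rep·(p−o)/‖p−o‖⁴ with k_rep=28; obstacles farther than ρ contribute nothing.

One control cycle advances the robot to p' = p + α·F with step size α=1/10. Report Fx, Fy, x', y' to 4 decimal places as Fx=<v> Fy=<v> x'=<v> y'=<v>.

Fx=-1.2400 Fy=-3.9170 x'=4.8760 y'=4.6083

F_att = 1/2·(g−p) = 1/2·(2,-8) = (1.0000,-4.0000)
o1: d²=5 ≤ ρ²=62; F_rep = 28·(-2,1)/5² = (-2.2400,1.1200)
o2: d²=169 > ρ²=62 → inactive
o3: d²=9 ≤ ρ²=62; F_rep = 28·(0,-3)/9² = (0.0000,-1.0370)
F = F_att + ΣF_rep = (-1.2400,-3.9170)
p' = p + 1/10·F = (4.8760,4.6083)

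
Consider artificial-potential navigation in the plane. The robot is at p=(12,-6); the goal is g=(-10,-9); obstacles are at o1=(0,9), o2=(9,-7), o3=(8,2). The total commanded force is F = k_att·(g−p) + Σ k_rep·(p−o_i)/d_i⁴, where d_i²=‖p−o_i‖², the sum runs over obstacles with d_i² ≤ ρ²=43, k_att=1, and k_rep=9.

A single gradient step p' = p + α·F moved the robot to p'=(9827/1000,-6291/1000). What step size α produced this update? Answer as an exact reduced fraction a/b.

α = 1/10

F_att = 1·(g−p) = 1·(-22,-3) = (-22.0000,-3.0000)
o1: d²=369 > ρ²=43 → inactive
o2: d²=10 ≤ ρ²=43; F_rep = 9·(3,1)/10² = (0.2700,0.0900)
o3: d²=80 > ρ²=43 → inactive
F = F_att + ΣF_rep = (-21.7300,-2.9100)
Δp = p'−p = (-2.1730,-0.2910); α = Δx/Fx = (-2173/1000) / (-2173/100) = 1/10
check: Δy/Fy = (-291/1000) / (-291/100) = 1/10 ✓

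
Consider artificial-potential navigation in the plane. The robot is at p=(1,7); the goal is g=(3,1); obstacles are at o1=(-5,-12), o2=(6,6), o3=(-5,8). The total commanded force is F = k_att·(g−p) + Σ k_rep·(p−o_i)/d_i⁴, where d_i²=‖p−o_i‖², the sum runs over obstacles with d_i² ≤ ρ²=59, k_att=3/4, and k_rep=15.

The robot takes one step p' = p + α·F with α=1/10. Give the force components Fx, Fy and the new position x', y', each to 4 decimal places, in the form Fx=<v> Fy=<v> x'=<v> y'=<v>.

F_att = 3/4·(g−p) = 3/4·(2,-6) = (1.5000,-4.5000)
o1: d²=397 > ρ²=59 → inactive
o2: d²=26 ≤ ρ²=59; F_rep = 15·(-5,1)/26² = (-0.1109,0.0222)
o3: d²=37 ≤ ρ²=59; F_rep = 15·(6,-1)/37² = (0.0657,-0.0110)
F = F_att + ΣF_rep = (1.4548,-4.4888)
p' = p + 1/10·F = (1.1455,6.5511)

Fx=1.4548 Fy=-4.4888 x'=1.1455 y'=6.5511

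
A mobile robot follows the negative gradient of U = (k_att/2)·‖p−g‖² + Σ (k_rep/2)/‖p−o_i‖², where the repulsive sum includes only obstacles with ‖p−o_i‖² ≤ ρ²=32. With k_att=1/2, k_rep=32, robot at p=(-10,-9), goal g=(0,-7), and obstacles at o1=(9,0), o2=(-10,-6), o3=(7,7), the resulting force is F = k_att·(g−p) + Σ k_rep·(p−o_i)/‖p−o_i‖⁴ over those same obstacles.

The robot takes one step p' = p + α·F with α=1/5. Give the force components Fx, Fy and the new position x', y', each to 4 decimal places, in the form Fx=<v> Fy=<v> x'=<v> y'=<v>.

F_att = 1/2·(g−p) = 1/2·(10,2) = (5.0000,1.0000)
o1: d²=442 > ρ²=32 → inactive
o2: d²=9 ≤ ρ²=32; F_rep = 32·(0,-3)/9² = (0.0000,-1.1852)
o3: d²=545 > ρ²=32 → inactive
F = F_att + ΣF_rep = (5.0000,-0.1852)
p' = p + 1/5·F = (-9.0000,-9.0370)

Fx=5.0000 Fy=-0.1852 x'=-9.0000 y'=-9.0370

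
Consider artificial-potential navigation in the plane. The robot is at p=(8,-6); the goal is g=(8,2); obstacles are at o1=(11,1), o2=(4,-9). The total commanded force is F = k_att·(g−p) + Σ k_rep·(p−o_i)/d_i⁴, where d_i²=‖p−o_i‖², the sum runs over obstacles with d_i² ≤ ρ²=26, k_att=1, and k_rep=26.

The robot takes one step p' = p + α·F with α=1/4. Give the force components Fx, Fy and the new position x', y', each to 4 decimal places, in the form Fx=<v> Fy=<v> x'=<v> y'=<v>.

F_att = 1·(g−p) = 1·(0,8) = (0.0000,8.0000)
o1: d²=58 > ρ²=26 → inactive
o2: d²=25 ≤ ρ²=26; F_rep = 26·(4,3)/25² = (0.1664,0.1248)
F = F_att + ΣF_rep = (0.1664,8.1248)
p' = p + 1/4·F = (8.0416,-3.9688)

Fx=0.1664 Fy=8.1248 x'=8.0416 y'=-3.9688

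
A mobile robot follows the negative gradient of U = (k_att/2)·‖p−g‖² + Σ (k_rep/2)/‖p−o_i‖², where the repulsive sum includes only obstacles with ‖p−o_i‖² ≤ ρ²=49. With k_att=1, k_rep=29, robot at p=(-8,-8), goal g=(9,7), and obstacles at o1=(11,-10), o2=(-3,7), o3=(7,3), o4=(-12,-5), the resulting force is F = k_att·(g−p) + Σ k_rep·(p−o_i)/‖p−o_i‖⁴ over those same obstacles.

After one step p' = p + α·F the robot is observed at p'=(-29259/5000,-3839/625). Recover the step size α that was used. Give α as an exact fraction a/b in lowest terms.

α = 1/8

F_att = 1·(g−p) = 1·(17,15) = (17.0000,15.0000)
o1: d²=365 > ρ²=49 → inactive
o2: d²=250 > ρ²=49 → inactive
o3: d²=346 > ρ²=49 → inactive
o4: d²=25 ≤ ρ²=49; F_rep = 29·(4,-3)/25² = (0.1856,-0.1392)
F = F_att + ΣF_rep = (17.1856,14.8608)
Δp = p'−p = (2.1482,1.8576); α = Δx/Fx = (10741/5000) / (10741/625) = 1/8
check: Δy/Fy = (1161/625) / (9288/625) = 1/8 ✓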